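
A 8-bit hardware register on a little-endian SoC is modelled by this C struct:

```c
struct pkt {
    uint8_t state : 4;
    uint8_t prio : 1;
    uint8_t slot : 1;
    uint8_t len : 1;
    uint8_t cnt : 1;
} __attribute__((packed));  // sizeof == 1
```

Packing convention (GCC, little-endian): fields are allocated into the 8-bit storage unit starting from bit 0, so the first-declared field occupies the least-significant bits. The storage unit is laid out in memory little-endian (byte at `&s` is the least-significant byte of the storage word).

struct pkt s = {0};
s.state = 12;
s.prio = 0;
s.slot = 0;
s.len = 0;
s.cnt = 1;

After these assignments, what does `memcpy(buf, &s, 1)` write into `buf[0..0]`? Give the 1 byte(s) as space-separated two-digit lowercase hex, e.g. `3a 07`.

[0+:4] state=12 & 0xf = 0xc; word=0x0c
[4+:1] prio=0 & 0x1 = 0x0; word=0x0c
[5+:1] slot=0 & 0x1 = 0x0; word=0x0c
[6+:1] len=0 & 0x1 = 0x0; word=0x0c
[7+:1] cnt=1 & 0x1 = 0x1; word=0x8c
word = 0x8c → little-endian bytes:
  [0]=0x8c

8c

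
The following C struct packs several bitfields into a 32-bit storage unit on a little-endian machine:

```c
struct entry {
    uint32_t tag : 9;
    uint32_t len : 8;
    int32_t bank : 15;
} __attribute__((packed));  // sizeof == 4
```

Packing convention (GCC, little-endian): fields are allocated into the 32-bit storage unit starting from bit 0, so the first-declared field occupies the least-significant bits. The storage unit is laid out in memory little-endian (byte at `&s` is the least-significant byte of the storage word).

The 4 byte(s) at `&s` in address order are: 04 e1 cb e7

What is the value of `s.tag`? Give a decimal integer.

260

[0]=0x04 [1]=0xe1 [2]=0xcb [3]=0xe7 (little-endian) → word 0xe7cbe104
tag:9 @ bit 0 → (0xe7cbe104>>0)&0x1ff = 0x104  ←
len:8 @ bit 9 → (0xe7cbe104>>9)&0xff = 0xf0
bank:15 @ bit 17 → (0xe7cbe104>>17)&0x7fff = 0x73e5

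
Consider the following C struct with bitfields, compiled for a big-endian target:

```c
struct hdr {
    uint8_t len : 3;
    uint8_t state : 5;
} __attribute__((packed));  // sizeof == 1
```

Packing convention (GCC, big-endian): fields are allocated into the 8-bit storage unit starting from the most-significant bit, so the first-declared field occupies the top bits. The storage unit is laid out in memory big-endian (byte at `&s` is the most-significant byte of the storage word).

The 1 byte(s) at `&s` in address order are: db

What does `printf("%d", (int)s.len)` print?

6

[0]=0xdb (big-endian) → word 0xdb
len [5+:3] = (word>>5) & 0x7 = 6  ←
state [0+:5] = (word>>0) & 0x1f = 27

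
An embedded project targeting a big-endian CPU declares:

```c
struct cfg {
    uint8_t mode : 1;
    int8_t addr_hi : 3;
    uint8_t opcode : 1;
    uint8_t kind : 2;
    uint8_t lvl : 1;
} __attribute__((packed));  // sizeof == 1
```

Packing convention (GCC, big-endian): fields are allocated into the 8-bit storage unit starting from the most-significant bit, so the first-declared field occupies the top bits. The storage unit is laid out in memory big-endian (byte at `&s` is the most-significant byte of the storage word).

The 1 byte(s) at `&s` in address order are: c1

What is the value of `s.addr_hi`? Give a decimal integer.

-4

[0]=0xc1 (big-endian) → word 0xc1
mode:1 @ bit 7 → (0xc1>>7)&0x1 = 0x1
addr_hi:3 @ bit 4 → (0xc1>>4)&0x7 = 0x4  ←
opcode:1 @ bit 3 → (0xc1>>3)&0x1 = 0x0
kind:2 @ bit 1 → (0xc1>>1)&0x3 = 0x0
lvl:1 @ bit 0 → (0xc1>>0)&0x1 = 0x1
addr_hi signed 3b, MSB=1: 4 - 8 = -4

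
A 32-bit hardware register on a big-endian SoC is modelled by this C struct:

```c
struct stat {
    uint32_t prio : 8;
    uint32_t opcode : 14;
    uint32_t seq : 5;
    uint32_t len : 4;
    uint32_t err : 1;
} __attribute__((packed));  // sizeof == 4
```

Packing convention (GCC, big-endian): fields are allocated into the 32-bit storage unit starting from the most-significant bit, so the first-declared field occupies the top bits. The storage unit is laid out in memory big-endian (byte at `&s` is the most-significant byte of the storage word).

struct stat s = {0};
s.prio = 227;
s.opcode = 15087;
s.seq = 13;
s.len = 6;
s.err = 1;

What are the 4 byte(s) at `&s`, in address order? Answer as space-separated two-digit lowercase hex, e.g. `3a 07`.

[24+:8] prio=227 & 0xff = 0xe3; word=0xe3000000
[10+:14] opcode=15087 & 0x3fff = 0x3aef; word=0xe3ebbc00
[5+:5] seq=13 & 0x1f = 0xd; word=0xe3ebbda0
[1+:4] len=6 & 0xf = 0x6; word=0xe3ebbdac
[0+:1] err=1 & 0x1 = 0x1; word=0xe3ebbdad
word = 0xe3ebbdad → big-endian bytes:
  [0]=0xe3  [1]=0xeb  [2]=0xbd  [3]=0xad

e3 eb bd ad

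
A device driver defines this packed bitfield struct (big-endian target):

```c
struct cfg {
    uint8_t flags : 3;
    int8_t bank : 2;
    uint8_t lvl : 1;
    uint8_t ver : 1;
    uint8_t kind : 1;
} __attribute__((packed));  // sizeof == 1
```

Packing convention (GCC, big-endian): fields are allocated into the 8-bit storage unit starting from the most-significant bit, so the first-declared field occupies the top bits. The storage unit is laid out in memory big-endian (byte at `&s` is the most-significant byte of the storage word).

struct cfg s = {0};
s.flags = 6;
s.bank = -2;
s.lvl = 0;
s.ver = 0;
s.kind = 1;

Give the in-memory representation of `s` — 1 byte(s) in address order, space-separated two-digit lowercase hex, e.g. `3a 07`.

d1

flags (3b) val=6 bits=0x6 at bit 5: 0xc0
bank (2b) val=-2 bits=0x2 at bit 3: 0xd0
lvl (1b) val=0 bits=0x0 at bit 2: 0xd0
ver (1b) val=0 bits=0x0 at bit 1: 0xd0
kind (1b) val=1 bits=0x1 at bit 0: 0xd1
word = 0xd1 → big-endian bytes:
  [0]=0xd1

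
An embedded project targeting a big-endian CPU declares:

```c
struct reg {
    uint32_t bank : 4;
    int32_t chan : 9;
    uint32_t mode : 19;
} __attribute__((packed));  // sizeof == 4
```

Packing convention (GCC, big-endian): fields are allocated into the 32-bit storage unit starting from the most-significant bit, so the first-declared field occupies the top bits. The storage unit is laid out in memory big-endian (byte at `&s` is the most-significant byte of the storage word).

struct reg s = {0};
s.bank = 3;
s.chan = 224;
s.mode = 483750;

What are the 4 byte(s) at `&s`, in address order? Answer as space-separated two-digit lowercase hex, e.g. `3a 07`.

37 07 61 a6

bank (4b) val=3 bits=0x3 at bit 28: 0x30000000
chan (9b) val=224 bits=0xe0 at bit 19: 0x37000000
mode (19b) val=483750 bits=0x761a6 at bit 0: 0x370761a6
word = 0x370761a6 → big-endian bytes:
  [0]=0x37  [1]=0x07  [2]=0x61  [3]=0xa6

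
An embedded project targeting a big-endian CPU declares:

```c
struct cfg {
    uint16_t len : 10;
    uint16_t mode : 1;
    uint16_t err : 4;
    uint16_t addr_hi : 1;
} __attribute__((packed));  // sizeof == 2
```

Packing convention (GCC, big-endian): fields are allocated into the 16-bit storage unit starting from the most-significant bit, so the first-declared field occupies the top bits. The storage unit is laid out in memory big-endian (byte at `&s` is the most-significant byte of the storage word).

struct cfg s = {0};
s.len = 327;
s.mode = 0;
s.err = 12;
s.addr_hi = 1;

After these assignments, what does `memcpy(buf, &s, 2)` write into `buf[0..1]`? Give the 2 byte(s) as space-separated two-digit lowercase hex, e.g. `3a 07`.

51 d9

len (10b) val=327 bits=0x147 at bit 6: 0x51c0
mode (1b) val=0 bits=0x0 at bit 5: 0x51c0
err (4b) val=12 bits=0xc at bit 1: 0x51d8
addr_hi (1b) val=1 bits=0x1 at bit 0: 0x51d9
word = 0x51d9 → big-endian bytes:
  [0]=0x51  [1]=0xd9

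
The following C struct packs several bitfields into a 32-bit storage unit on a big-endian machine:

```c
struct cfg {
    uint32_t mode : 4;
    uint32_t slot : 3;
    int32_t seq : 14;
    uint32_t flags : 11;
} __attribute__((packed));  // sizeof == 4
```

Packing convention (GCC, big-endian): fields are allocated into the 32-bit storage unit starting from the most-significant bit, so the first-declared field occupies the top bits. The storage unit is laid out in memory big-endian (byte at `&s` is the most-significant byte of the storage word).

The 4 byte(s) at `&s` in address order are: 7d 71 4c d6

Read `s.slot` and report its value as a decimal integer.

6

[0]=0x7d [1]=0x71 [2]=0x4c [3]=0xd6 (big-endian) → word 0x7d714cd6
mode [28+:4] = (word>>28) & 0xf = 7
slot [25+:3] = (word>>25) & 0x7 = 6  ←
seq [11+:14] = (word>>11) & 0x3fff = 11817
flags [0+:11] = (word>>0) & 0x7ff = 1238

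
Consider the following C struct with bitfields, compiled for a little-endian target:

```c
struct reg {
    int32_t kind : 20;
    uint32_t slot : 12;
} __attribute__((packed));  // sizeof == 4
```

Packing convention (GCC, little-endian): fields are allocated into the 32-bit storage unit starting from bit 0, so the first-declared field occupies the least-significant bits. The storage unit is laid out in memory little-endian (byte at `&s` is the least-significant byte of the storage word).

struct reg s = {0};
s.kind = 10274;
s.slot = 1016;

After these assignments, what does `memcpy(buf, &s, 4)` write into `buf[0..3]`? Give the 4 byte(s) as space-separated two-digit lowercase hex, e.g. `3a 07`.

22 28 80 3f

[0+:20] kind=10274 & 0xfffff = 0x2822; word=0x00002822
[20+:12] slot=1016 & 0xfff = 0x3f8; word=0x3f802822
word = 0x3f802822 → little-endian bytes:
  [0]=0x22  [1]=0x28  [2]=0x80  [3]=0x3f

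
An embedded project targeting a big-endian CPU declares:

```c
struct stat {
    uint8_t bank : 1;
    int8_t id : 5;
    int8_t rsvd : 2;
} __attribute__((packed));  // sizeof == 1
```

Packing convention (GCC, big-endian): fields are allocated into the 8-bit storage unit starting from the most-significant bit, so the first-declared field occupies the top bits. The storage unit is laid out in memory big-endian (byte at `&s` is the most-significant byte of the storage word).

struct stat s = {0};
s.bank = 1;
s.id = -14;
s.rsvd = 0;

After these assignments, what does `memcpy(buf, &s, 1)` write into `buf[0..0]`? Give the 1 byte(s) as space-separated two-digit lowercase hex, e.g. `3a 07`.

c8

bank:1 = 1 → 0x1 << 7 → word 0x80
id:5 = -14 → 0x12 << 2 → word 0xc8
rsvd:2 = 0 → 0x0 << 0 → word 0xc8
word = 0xc8 → big-endian bytes:
  [0]=0xc8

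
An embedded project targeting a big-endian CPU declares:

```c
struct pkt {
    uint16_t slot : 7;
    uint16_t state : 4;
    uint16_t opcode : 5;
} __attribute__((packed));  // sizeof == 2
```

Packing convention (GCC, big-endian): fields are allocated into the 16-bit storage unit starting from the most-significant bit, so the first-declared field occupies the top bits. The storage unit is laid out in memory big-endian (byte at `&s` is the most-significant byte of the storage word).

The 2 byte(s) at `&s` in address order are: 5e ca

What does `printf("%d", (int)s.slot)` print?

[0]=0x5e [1]=0xca (big-endian) → word 0x5eca
slot:7 @ bit 9 → (0x5eca>>9)&0x7f = 0x2f  ←
state:4 @ bit 5 → (0x5eca>>5)&0xf = 0x6
opcode:5 @ bit 0 → (0x5eca>>0)&0x1f = 0xa

47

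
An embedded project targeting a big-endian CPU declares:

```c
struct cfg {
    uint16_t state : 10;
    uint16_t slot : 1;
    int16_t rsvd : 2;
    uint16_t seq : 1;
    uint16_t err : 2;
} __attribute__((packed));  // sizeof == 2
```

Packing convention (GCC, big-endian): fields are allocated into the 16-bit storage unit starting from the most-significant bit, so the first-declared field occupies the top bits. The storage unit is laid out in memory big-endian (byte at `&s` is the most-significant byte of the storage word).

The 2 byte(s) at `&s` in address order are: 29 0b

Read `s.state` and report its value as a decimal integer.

164

[0]=0x29 [1]=0x0b (big-endian) → word 0x290b
state:10 @ bit 6 → (0x290b>>6)&0x3ff = 0xa4  ←
slot:1 @ bit 5 → (0x290b>>5)&0x1 = 0x0
rsvd:2 @ bit 3 → (0x290b>>3)&0x3 = 0x1
seq:1 @ bit 2 → (0x290b>>2)&0x1 = 0x0
err:2 @ bit 0 → (0x290b>>0)&0x3 = 0x3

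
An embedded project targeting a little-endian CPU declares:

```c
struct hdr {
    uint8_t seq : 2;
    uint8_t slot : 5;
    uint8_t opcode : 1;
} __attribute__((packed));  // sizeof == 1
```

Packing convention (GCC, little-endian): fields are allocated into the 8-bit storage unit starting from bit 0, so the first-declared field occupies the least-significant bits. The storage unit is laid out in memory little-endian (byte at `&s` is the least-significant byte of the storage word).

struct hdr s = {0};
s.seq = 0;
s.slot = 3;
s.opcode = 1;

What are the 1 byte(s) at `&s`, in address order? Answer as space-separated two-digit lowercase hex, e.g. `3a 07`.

seq (2b) val=0 bits=0x0 at bit 0: 0x00
slot (5b) val=3 bits=0x3 at bit 2: 0x0c
opcode (1b) val=1 bits=0x1 at bit 7: 0x8c
word = 0x8c → little-endian bytes:
  [0]=0x8c

8c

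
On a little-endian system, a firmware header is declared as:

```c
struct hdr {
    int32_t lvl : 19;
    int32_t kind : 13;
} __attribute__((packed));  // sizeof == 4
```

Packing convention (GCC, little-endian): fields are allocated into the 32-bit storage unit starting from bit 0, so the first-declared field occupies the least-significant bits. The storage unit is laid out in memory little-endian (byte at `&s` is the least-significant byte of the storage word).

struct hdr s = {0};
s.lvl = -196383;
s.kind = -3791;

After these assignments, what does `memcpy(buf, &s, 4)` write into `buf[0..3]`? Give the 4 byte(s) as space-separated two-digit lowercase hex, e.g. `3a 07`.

[0+:19] lvl=-196383 & 0x7ffff = 0x500e1; word=0x000500e1
[19+:13] kind=-3791 & 0x1fff = 0x1131; word=0x898d00e1
word = 0x898d00e1 → little-endian bytes:
  [0]=0xe1  [1]=0x00  [2]=0x8d  [3]=0x89

e1 00 8d 89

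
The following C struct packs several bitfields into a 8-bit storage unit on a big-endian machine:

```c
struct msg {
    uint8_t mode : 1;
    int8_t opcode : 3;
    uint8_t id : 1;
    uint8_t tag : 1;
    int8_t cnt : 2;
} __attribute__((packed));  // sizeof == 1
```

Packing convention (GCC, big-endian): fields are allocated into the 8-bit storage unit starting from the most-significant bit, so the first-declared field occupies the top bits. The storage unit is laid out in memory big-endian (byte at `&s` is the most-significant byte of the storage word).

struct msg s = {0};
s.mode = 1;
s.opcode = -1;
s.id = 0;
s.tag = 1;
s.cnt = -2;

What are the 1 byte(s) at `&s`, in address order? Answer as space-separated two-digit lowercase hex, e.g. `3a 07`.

f6

mode:1 = 1 → 0x1 << 7 → word 0x80
opcode:3 = -1 → 0x7 << 4 → word 0xf0
id:1 = 0 → 0x0 << 3 → word 0xf0
tag:1 = 1 → 0x1 << 2 → word 0xf4
cnt:2 = -2 → 0x2 << 0 → word 0xf6
word = 0xf6 → big-endian bytes:
  [0]=0xf6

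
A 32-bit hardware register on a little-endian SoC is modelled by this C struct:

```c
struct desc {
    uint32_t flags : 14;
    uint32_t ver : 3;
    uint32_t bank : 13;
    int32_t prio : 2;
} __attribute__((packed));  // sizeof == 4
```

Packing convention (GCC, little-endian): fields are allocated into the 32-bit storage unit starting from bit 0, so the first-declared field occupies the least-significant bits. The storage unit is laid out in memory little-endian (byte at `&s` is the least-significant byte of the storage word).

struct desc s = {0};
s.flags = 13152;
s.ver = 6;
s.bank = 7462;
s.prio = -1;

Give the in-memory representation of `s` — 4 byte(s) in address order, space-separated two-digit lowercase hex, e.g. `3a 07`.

60 b3 4d fa

flags (14b) val=13152 bits=0x3360 at bit 0: 0x00003360
ver (3b) val=6 bits=0x6 at bit 14: 0x0001b360
bank (13b) val=7462 bits=0x1d26 at bit 17: 0x3a4db360
prio (2b) val=-1 bits=0x3 at bit 30: 0xfa4db360
word = 0xfa4db360 → little-endian bytes:
  [0]=0x60  [1]=0xb3  [2]=0x4d  [3]=0xfa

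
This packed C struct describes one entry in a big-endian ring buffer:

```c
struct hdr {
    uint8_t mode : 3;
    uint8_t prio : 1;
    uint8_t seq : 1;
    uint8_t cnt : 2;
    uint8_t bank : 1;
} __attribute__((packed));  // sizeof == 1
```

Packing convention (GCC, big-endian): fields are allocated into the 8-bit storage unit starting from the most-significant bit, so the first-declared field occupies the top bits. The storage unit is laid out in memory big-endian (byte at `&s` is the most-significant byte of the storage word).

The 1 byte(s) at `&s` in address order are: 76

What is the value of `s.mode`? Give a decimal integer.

[0]=0x76 (big-endian) → word 0x76
mode:3 @ bit 5 → (0x76>>5)&0x7 = 0x3  ←
prio:1 @ bit 4 → (0x76>>4)&0x1 = 0x1
seq:1 @ bit 3 → (0x76>>3)&0x1 = 0x0
cnt:2 @ bit 1 → (0x76>>1)&0x3 = 0x3
bank:1 @ bit 0 → (0x76>>0)&0x1 = 0x0

3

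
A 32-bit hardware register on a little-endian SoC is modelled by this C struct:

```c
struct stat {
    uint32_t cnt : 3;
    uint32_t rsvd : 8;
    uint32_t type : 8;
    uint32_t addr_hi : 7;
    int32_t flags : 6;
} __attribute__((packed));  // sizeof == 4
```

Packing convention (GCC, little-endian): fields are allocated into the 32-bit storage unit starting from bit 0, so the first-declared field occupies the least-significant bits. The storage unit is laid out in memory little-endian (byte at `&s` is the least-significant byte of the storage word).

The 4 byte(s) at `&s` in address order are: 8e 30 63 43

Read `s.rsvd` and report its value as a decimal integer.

[0]=0x8e [1]=0x30 [2]=0x63 [3]=0x43 (little-endian) → word 0x4363308e
cnt [0+:3] = (word>>0) & 0x7 = 6
rsvd [3+:8] = (word>>3) & 0xff = 17  ←
type [11+:8] = (word>>11) & 0xff = 102
addr_hi [19+:7] = (word>>19) & 0x7f = 108
flags [26+:6] = (word>>26) & 0x3f = 16

17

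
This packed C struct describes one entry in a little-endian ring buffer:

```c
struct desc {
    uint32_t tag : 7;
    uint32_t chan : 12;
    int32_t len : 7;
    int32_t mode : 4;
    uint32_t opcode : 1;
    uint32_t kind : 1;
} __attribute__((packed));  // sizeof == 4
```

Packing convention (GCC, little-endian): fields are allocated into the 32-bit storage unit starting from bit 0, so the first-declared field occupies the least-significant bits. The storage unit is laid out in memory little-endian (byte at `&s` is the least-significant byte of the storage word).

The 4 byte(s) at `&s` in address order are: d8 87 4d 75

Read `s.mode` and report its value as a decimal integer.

-3

[0]=0xd8 [1]=0x87 [2]=0x4d [3]=0x75 (little-endian) → word 0x754d87d8
tag [0+:7] = (word>>0) & 0x7f = 88
chan [7+:12] = (word>>7) & 0xfff = 2831
len [19+:7] = (word>>19) & 0x7f = 41
mode [26+:4] = (word>>26) & 0xf = 13  ←
opcode [30+:1] = (word>>30) & 0x1 = 1
kind [31+:1] = (word>>31) & 0x1 = 0
mode signed 4b, MSB=1: 13 - 16 = -3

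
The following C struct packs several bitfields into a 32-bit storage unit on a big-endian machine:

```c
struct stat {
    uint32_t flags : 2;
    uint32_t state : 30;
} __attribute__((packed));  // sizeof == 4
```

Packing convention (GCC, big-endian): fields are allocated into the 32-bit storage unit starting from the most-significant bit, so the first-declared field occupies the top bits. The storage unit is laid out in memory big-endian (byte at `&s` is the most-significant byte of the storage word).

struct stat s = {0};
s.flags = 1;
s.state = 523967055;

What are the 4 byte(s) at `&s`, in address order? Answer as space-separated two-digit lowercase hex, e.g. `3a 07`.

flags (2b) val=1 bits=0x1 at bit 30: 0x40000000
state (30b) val=523967055 bits=0x1f3b1a4f at bit 0: 0x5f3b1a4f
word = 0x5f3b1a4f → big-endian bytes:
  [0]=0x5f  [1]=0x3b  [2]=0x1a  [3]=0x4f

5f 3b 1a 4f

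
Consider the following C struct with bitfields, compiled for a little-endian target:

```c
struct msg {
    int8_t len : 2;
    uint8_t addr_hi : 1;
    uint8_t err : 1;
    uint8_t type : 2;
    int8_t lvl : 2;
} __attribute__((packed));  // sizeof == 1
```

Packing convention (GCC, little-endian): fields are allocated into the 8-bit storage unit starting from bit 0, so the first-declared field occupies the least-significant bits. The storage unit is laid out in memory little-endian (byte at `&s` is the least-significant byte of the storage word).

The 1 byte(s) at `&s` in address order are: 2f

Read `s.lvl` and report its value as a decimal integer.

0

[0]=0x2f (little-endian) → word 0x2f
len:2 @ bit 0 → (0x2f>>0)&0x3 = 0x3
addr_hi:1 @ bit 2 → (0x2f>>2)&0x1 = 0x1
err:1 @ bit 3 → (0x2f>>3)&0x1 = 0x1
type:2 @ bit 4 → (0x2f>>4)&0x3 = 0x2
lvl:2 @ bit 6 → (0x2f>>6)&0x3 = 0x0  ←
lvl signed 2b, MSB=0: value = 0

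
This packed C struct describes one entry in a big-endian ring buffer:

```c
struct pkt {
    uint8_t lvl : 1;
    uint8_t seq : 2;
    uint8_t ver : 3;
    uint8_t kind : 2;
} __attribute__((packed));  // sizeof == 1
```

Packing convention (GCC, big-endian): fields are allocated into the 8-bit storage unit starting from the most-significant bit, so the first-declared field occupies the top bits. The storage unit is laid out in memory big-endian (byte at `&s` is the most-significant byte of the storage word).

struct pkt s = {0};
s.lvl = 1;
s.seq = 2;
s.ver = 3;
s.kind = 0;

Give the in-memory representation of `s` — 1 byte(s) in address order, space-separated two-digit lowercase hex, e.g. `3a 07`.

lvl:1 = 1 → 0x1 << 7 → word 0x80
seq:2 = 2 → 0x2 << 5 → word 0xc0
ver:3 = 3 → 0x3 << 2 → word 0xcc
kind:2 = 0 → 0x0 << 0 → word 0xcc
word = 0xcc → big-endian bytes:
  [0]=0xcc

cc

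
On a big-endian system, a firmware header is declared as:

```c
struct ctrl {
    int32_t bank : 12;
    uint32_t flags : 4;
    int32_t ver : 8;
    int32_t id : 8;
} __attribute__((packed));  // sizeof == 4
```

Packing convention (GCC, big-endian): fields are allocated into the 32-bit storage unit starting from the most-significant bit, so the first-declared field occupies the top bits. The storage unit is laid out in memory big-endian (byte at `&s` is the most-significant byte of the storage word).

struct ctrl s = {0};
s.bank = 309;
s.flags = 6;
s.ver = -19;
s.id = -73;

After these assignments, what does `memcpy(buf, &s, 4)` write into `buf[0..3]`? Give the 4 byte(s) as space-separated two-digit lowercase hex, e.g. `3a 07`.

bank (12b) val=309 bits=0x135 at bit 20: 0x13500000
flags (4b) val=6 bits=0x6 at bit 16: 0x13560000
ver (8b) val=-19 bits=0xed at bit 8: 0x1356ed00
id (8b) val=-73 bits=0xb7 at bit 0: 0x1356edb7
word = 0x1356edb7 → big-endian bytes:
  [0]=0x13  [1]=0x56  [2]=0xed  [3]=0xb7

13 56 ed b7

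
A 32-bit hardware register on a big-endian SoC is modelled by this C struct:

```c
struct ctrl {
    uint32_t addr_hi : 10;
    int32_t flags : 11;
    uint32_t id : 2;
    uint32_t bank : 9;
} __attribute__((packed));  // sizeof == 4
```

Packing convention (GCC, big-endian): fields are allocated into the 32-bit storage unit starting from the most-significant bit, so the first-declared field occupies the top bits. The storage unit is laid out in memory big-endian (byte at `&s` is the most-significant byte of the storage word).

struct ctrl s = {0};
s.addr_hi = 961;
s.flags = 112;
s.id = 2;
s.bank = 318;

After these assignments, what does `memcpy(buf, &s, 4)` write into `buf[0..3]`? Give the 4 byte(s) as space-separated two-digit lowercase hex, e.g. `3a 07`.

addr_hi (10b) val=961 bits=0x3c1 at bit 22: 0xf0400000
flags (11b) val=112 bits=0x70 at bit 11: 0xf0438000
id (2b) val=2 bits=0x2 at bit 9: 0xf0438400
bank (9b) val=318 bits=0x13e at bit 0: 0xf043853e
word = 0xf043853e → big-endian bytes:
  [0]=0xf0  [1]=0x43  [2]=0x85  [3]=0x3e

f0 43 85 3e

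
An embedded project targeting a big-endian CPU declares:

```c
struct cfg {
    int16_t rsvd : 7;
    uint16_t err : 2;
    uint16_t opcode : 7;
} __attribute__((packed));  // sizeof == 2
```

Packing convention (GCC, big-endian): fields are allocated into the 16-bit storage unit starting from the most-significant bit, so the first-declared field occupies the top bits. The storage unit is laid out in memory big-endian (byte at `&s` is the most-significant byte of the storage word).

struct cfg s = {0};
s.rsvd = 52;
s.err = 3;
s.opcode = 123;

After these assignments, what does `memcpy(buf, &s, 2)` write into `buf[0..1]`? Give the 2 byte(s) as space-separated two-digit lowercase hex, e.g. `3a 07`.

[9+:7] rsvd=52 & 0x7f = 0x34; word=0x6800
[7+:2] err=3 & 0x3 = 0x3; word=0x6980
[0+:7] opcode=123 & 0x7f = 0x7b; word=0x69fb
word = 0x69fb → big-endian bytes:
  [0]=0x69  [1]=0xfb

69 fb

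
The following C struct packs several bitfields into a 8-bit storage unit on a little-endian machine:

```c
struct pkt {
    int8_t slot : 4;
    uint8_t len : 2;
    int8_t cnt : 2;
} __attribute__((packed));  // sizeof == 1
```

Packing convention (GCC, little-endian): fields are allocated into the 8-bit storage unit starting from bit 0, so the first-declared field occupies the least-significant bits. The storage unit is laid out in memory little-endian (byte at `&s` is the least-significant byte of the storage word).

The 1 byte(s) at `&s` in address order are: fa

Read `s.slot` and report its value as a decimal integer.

[0]=0xfa (little-endian) → word 0xfa
slot:4 @ bit 0 → (0xfa>>0)&0xf = 0xa  ←
len:2 @ bit 4 → (0xfa>>4)&0x3 = 0x3
cnt:2 @ bit 6 → (0xfa>>6)&0x3 = 0x3
slot signed 4b, MSB=1: 10 - 16 = -6

-6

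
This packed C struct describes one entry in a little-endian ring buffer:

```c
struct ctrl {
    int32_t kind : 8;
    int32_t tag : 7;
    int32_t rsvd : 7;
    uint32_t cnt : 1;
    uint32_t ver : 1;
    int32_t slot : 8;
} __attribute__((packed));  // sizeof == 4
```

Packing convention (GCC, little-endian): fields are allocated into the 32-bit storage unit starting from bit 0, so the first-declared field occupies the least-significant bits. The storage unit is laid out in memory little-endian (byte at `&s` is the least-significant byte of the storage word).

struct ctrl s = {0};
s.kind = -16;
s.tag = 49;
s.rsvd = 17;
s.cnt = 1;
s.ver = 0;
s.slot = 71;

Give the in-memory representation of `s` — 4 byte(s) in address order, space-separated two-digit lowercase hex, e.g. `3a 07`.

f0 b1 48 47

kind (8b) val=-16 bits=0xf0 at bit 0: 0x000000f0
tag (7b) val=49 bits=0x31 at bit 8: 0x000031f0
rsvd (7b) val=17 bits=0x11 at bit 15: 0x0008b1f0
cnt (1b) val=1 bits=0x1 at bit 22: 0x0048b1f0
ver (1b) val=0 bits=0x0 at bit 23: 0x0048b1f0
slot (8b) val=71 bits=0x47 at bit 24: 0x4748b1f0
word = 0x4748b1f0 → little-endian bytes:
  [0]=0xf0  [1]=0xb1  [2]=0x48  [3]=0x47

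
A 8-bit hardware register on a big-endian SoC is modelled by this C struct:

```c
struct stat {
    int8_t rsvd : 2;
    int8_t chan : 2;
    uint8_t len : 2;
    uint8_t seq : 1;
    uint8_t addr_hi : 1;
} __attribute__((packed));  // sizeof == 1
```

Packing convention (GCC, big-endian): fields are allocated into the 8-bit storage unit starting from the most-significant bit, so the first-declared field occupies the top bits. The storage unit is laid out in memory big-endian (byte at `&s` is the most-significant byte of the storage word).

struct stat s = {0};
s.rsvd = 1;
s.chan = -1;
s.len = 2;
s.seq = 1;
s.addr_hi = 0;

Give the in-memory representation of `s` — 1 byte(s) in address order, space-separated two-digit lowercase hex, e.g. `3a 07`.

[6+:2] rsvd=1 & 0x3 = 0x1; word=0x40
[4+:2] chan=-1 & 0x3 = 0x3; word=0x70
[2+:2] len=2 & 0x3 = 0x2; word=0x78
[1+:1] seq=1 & 0x1 = 0x1; word=0x7a
[0+:1] addr_hi=0 & 0x1 = 0x0; word=0x7a
word = 0x7a → big-endian bytes:
  [0]=0x7a

7a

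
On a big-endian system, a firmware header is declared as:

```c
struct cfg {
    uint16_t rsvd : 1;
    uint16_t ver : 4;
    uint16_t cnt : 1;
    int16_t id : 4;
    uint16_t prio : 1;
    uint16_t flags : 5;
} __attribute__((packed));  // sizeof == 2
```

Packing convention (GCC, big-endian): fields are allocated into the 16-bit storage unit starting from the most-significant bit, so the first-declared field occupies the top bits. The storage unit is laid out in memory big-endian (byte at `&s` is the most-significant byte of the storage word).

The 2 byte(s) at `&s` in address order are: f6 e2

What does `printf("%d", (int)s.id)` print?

-5

[0]=0xf6 [1]=0xe2 (big-endian) → word 0xf6e2
rsvd:1 @ bit 15 → (0xf6e2>>15)&0x1 = 0x1
ver:4 @ bit 11 → (0xf6e2>>11)&0xf = 0xe
cnt:1 @ bit 10 → (0xf6e2>>10)&0x1 = 0x1
id:4 @ bit 6 → (0xf6e2>>6)&0xf = 0xb  ←
prio:1 @ bit 5 → (0xf6e2>>5)&0x1 = 0x1
flags:5 @ bit 0 → (0xf6e2>>0)&0x1f = 0x2
id signed 4b, MSB=1: 11 - 16 = -5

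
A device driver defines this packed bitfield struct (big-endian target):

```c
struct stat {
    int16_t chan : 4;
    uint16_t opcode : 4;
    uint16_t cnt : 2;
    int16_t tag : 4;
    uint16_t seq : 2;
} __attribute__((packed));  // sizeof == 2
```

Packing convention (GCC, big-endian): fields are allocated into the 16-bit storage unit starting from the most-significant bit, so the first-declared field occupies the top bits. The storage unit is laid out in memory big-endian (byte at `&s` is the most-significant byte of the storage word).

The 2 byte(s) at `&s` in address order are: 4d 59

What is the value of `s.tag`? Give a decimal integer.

6

[0]=0x4d [1]=0x59 (big-endian) → word 0x4d59
chan:4 @ bit 12 → (0x4d59>>12)&0xf = 0x4
opcode:4 @ bit 8 → (0x4d59>>8)&0xf = 0xd
cnt:2 @ bit 6 → (0x4d59>>6)&0x3 = 0x1
tag:4 @ bit 2 → (0x4d59>>2)&0xf = 0x6  ←
seq:2 @ bit 0 → (0x4d59>>0)&0x3 = 0x1
tag signed 4b, MSB=0: value = 6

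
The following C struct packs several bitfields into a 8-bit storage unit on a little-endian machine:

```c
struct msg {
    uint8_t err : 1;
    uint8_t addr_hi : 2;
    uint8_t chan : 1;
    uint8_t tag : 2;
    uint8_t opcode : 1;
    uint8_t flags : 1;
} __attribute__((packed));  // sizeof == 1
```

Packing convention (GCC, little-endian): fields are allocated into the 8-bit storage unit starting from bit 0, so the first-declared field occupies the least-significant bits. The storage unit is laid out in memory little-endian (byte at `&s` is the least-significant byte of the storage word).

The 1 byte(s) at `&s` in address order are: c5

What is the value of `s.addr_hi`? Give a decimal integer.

2

[0]=0xc5 (little-endian) → word 0xc5
err:1 @ bit 0 → (0xc5>>0)&0x1 = 0x1
addr_hi:2 @ bit 1 → (0xc5>>1)&0x3 = 0x2  ←
chan:1 @ bit 3 → (0xc5>>3)&0x1 = 0x0
tag:2 @ bit 4 → (0xc5>>4)&0x3 = 0x0
opcode:1 @ bit 6 → (0xc5>>6)&0x1 = 0x1
flags:1 @ bit 7 → (0xc5>>7)&0x1 = 0x1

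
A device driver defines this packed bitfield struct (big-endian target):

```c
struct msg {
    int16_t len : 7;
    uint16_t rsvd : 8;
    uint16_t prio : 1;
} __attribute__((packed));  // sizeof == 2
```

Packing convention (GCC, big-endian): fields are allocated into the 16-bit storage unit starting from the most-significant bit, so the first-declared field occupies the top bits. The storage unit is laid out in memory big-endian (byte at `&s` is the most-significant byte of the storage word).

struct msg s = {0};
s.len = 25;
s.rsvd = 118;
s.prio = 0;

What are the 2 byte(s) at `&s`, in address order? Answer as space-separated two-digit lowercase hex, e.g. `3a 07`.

32 ec

len (7b) val=25 bits=0x19 at bit 9: 0x3200
rsvd (8b) val=118 bits=0x76 at bit 1: 0x32ec
prio (1b) val=0 bits=0x0 at bit 0: 0x32ec
word = 0x32ec → big-endian bytes:
  [0]=0x32  [1]=0xec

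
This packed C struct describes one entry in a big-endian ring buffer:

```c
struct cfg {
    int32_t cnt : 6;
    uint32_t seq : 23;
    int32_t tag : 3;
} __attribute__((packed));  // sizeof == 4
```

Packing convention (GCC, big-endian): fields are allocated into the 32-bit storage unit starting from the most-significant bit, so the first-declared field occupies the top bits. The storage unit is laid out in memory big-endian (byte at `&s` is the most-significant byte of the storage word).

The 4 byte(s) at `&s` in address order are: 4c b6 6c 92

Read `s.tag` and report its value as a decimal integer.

[0]=0x4c [1]=0xb6 [2]=0x6c [3]=0x92 (big-endian) → word 0x4cb66c92
cnt:6 @ bit 26 → (0x4cb66c92>>26)&0x3f = 0x13
seq:23 @ bit 3 → (0x4cb66c92>>3)&0x7fffff = 0x16cd92
tag:3 @ bit 0 → (0x4cb66c92>>0)&0x7 = 0x2  ←
tag signed 3b, MSB=0: value = 2

2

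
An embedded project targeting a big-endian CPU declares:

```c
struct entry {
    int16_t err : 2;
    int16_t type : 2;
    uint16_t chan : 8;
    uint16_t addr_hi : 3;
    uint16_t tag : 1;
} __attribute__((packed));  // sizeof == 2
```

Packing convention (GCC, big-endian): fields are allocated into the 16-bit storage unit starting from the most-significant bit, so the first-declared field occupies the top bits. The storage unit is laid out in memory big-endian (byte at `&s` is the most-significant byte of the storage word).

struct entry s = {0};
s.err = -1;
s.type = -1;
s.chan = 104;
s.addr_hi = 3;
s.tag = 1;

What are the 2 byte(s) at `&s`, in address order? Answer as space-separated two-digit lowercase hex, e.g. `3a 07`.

f6 87

err:2 = -1 → 0x3 << 14 → word 0xc000
type:2 = -1 → 0x3 << 12 → word 0xf000
chan:8 = 104 → 0x68 << 4 → word 0xf680
addr_hi:3 = 3 → 0x3 << 1 → word 0xf686
tag:1 = 1 → 0x1 << 0 → word 0xf687
word = 0xf687 → big-endian bytes:
  [0]=0xf6  [1]=0x87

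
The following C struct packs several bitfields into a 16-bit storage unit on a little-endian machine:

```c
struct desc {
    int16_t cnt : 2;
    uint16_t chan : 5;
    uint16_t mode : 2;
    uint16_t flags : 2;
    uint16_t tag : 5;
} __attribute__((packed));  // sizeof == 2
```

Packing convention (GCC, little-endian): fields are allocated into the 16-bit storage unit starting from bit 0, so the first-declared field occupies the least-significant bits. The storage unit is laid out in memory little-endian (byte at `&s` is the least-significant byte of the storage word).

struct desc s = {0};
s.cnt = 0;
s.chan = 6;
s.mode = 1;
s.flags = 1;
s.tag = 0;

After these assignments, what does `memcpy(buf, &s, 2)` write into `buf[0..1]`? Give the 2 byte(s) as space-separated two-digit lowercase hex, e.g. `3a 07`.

98 02

[0+:2] cnt=0 & 0x3 = 0x0; word=0x0000
[2+:5] chan=6 & 0x1f = 0x6; word=0x0018
[7+:2] mode=1 & 0x3 = 0x1; word=0x0098
[9+:2] flags=1 & 0x3 = 0x1; word=0x0298
[11+:5] tag=0 & 0x1f = 0x0; word=0x0298
word = 0x0298 → little-endian bytes:
  [0]=0x98  [1]=0x02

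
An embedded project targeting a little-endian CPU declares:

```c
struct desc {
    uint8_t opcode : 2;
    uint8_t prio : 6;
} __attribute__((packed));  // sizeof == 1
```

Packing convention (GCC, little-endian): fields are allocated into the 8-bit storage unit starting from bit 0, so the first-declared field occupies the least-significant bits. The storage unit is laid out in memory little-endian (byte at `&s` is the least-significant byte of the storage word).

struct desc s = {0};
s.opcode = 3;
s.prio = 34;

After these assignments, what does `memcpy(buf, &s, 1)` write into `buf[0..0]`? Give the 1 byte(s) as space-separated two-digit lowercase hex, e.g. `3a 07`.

[0+:2] opcode=3 & 0x3 = 0x3; word=0x03
[2+:6] prio=34 & 0x3f = 0x22; word=0x8b
word = 0x8b → little-endian bytes:
  [0]=0x8b

8b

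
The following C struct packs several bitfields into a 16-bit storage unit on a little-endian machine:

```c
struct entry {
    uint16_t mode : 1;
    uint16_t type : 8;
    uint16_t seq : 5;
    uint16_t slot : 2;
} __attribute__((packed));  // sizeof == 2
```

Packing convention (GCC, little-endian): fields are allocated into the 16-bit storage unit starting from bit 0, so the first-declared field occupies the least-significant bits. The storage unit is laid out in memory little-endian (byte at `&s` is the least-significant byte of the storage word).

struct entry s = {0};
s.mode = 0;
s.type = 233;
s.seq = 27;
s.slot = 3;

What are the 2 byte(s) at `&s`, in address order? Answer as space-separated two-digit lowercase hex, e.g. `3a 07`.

mode (1b) val=0 bits=0x0 at bit 0: 0x0000
type (8b) val=233 bits=0xe9 at bit 1: 0x01d2
seq (5b) val=27 bits=0x1b at bit 9: 0x37d2
slot (2b) val=3 bits=0x3 at bit 14: 0xf7d2
word = 0xf7d2 → little-endian bytes:
  [0]=0xd2  [1]=0xf7

d2 f7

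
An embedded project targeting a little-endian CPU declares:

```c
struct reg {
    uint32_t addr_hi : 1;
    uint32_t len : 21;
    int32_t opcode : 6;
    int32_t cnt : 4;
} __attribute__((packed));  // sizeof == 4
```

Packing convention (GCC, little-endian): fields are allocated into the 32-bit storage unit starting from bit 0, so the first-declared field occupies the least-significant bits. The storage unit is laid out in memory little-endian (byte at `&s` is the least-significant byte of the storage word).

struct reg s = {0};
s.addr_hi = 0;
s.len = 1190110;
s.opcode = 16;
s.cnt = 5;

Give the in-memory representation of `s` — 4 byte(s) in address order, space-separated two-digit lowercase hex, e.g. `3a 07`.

bc 51 24 54

[0+:1] addr_hi=0 & 0x1 = 0x0; word=0x00000000
[1+:21] len=1190110 & 0x1fffff = 0x1228de; word=0x002451bc
[22+:6] opcode=16 & 0x3f = 0x10; word=0x042451bc
[28+:4] cnt=5 & 0xf = 0x5; word=0x542451bc
word = 0x542451bc → little-endian bytes:
  [0]=0xbc  [1]=0x51  [2]=0x24  [3]=0x54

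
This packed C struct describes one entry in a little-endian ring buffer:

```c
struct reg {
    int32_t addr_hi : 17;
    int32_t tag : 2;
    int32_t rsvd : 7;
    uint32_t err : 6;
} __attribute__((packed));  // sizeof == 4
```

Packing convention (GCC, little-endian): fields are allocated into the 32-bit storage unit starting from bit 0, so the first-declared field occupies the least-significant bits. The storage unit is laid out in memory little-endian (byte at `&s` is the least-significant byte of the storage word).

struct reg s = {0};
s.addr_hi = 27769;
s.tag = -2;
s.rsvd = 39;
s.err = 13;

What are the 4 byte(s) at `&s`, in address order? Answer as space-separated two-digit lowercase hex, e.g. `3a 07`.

[0+:17] addr_hi=27769 & 0x1ffff = 0x6c79; word=0x00006c79
[17+:2] tag=-2 & 0x3 = 0x2; word=0x00046c79
[19+:7] rsvd=39 & 0x7f = 0x27; word=0x013c6c79
[26+:6] err=13 & 0x3f = 0xd; word=0x353c6c79
word = 0x353c6c79 → little-endian bytes:
  [0]=0x79  [1]=0x6c  [2]=0x3c  [3]=0x35

79 6c 3c 35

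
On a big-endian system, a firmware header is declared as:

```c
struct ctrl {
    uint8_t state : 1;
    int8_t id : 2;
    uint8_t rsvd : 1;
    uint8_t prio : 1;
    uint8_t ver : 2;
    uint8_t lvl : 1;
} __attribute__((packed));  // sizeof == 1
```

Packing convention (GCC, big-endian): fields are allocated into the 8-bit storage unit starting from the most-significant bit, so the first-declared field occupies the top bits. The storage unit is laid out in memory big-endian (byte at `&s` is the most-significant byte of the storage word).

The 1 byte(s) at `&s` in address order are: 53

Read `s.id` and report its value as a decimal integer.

-2

[0]=0x53 (big-endian) → word 0x53
state:1 @ bit 7 → (0x53>>7)&0x1 = 0x0
id:2 @ bit 5 → (0x53>>5)&0x3 = 0x2  ←
rsvd:1 @ bit 4 → (0x53>>4)&0x1 = 0x1
prio:1 @ bit 3 → (0x53>>3)&0x1 = 0x0
ver:2 @ bit 1 → (0x53>>1)&0x3 = 0x1
lvl:1 @ bit 0 → (0x53>>0)&0x1 = 0x1
id signed 2b, MSB=1: 2 - 4 = -2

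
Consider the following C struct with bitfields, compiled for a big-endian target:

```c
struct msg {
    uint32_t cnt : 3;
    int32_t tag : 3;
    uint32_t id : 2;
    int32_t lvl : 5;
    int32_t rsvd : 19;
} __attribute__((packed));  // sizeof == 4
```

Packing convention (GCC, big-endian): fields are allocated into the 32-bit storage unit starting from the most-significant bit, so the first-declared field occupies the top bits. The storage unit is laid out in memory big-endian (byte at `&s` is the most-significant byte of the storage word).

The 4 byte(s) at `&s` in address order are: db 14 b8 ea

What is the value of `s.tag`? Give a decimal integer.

-2

[0]=0xdb [1]=0x14 [2]=0xb8 [3]=0xea (big-endian) → word 0xdb14b8ea
cnt [29+:3] = (word>>29) & 0x7 = 6
tag [26+:3] = (word>>26) & 0x7 = 6  ←
id [24+:2] = (word>>24) & 0x3 = 3
lvl [19+:5] = (word>>19) & 0x1f = 2
rsvd [0+:19] = (word>>0) & 0x7ffff = 309482
tag signed 3b, MSB=1: 6 - 8 = -2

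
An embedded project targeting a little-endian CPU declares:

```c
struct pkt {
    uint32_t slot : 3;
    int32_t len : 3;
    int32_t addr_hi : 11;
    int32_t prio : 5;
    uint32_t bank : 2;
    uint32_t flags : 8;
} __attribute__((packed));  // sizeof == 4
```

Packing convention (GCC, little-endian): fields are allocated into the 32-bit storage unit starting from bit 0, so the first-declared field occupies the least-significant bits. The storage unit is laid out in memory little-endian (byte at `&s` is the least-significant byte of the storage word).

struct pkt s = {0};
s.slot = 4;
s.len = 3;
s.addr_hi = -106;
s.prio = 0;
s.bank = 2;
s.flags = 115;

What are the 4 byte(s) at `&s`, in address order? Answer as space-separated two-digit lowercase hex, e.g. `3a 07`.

slot (3b) val=4 bits=0x4 at bit 0: 0x00000004
len (3b) val=3 bits=0x3 at bit 3: 0x0000001c
addr_hi (11b) val=-106 bits=0x796 at bit 6: 0x0001e59c
prio (5b) val=0 bits=0x0 at bit 17: 0x0001e59c
bank (2b) val=2 bits=0x2 at bit 22: 0x0081e59c
flags (8b) val=115 bits=0x73 at bit 24: 0x7381e59c
word = 0x7381e59c → little-endian bytes:
  [0]=0x9c  [1]=0xe5  [2]=0x81  [3]=0x73

9c e5 81 73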